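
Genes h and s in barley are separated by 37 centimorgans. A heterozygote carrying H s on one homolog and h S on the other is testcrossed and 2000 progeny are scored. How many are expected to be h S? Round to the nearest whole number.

A map distance of 37 centimorgans corresponds to a recombination frequency of 0.370.
The F1 is H s / h S, so h S is a parental gamete class with expected frequency (1 − r)/2 = 0.630/2 = 0.3150.
Expected number = 0.3150 × 2000 = 630.00 ≈ 630.

630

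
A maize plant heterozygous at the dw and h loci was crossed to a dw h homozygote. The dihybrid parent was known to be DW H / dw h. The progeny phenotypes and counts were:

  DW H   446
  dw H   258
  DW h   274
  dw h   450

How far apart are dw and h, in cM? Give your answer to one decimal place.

The recombinant classes are DW h and dw H: 274 + 258 = 532.
Recombination frequency = 532/1428 = 0.3725 ≈ 37.3%, i.e. 37.3 cM.

37.3 cM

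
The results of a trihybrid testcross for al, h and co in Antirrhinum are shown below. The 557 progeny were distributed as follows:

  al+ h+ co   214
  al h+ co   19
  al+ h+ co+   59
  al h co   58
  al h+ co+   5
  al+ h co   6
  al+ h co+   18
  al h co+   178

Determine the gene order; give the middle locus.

The two most frequent reciprocal classes, al+ h+ co and al h co+, are the parental types, so the F1 was al+ h+ co / al h co+.
The two rarest classes, al+ h co and al h+ co+, are the double crossovers. Comparing them with the parentals, only the h allele has switched, so h is the middle locus and the order is co – h – al.

h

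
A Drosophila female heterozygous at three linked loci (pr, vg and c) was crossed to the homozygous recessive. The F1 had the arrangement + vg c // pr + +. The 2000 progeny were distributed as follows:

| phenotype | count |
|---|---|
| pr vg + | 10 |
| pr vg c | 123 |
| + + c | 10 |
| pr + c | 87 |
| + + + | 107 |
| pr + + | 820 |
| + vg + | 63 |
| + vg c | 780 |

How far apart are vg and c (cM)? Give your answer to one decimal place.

8.5 cM

The two rarest classes, + + c and pr vg +, are the double crossovers. Comparing them with the parentals, only the vg allele has switched, so vg is the middle locus and the order is pr – vg – c.
Crossovers in the vg–c interval produce the single-crossover classes + vg + and pr + c (63 + 87 = 150) plus the double crossovers (20).
RF(vg–c) = (150 + 20) / 2000 = 170/2000 = 0.0850 → 8.5 cM.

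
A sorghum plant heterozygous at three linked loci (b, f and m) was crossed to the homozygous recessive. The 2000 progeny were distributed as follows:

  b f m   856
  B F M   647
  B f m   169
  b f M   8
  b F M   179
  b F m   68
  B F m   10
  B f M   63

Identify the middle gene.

The two most frequent reciprocal classes, b f m and B F M, are the parental types, so the F1 was b f m / B F M.
The two rarest classes, b f M and B F m, are the double crossovers. Comparing them with the parentals, only the m allele has switched, so m is the middle locus and the order is b – m – f.

m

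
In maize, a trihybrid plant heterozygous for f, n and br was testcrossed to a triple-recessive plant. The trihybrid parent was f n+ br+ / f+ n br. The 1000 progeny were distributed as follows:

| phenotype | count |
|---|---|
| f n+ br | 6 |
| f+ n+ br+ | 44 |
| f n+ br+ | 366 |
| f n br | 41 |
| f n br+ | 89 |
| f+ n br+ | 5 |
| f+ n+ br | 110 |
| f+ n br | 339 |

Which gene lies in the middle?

The two rarest classes, f n+ br and f+ n br+, are the double crossovers. Comparing them with the parentals, only the br allele has switched, so br is the middle locus and the order is f – br – n.

br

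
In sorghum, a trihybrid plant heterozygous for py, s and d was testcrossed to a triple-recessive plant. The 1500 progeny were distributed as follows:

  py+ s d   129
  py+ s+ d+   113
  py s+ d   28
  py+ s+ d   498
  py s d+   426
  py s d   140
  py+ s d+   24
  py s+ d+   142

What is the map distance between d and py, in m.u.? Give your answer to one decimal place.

20.3 m.u.

The two most frequent reciprocal classes, py s d+ and py+ s+ d, are the parental types, so the F1 was py s d+ / py+ s+ d.
The two rarest classes, py+ s d+ and py s+ d, are the double crossovers. Comparing them with the parentals, only the py allele has switched, so py is the middle locus and the order is d – py – s.
Crossovers in the d–py interval produce the single-crossover classes py s d and py+ s+ d+ (140 + 113 = 253) plus the double crossovers (52).
RF(d–py) = (253 + 52) / 1500 = 305/1500 = 0.2033 → 20.3 m.u.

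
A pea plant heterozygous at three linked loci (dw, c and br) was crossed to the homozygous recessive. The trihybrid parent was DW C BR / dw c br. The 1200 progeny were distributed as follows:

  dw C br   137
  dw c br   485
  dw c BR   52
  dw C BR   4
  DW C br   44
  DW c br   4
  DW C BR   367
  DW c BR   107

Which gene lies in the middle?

The two rarest classes, dw C BR and DW c br, are the double crossovers. Comparing them with the parentals, only the dw allele has switched, so dw is the middle locus and the order is c – dw – br.

dw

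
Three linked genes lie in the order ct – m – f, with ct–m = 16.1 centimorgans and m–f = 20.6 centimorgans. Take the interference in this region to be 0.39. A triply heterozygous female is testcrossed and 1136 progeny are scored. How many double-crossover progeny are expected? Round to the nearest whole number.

Map distances give recombination frequencies of 0.161 and 0.206 for the two intervals.
With interference 0.39 (so coincidence = 0.61), expected double-crossover frequency = 0.161 × 0.206 × 0.61 = 0.02023.
Expected number = 0.02023 × 1136 = 22.98 ≈ 23.

23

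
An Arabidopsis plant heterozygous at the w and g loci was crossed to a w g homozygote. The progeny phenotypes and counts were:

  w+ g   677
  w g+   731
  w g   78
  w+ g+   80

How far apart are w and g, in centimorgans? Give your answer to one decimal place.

The two most frequent classes, w+ g (677) and w g+ (731), are the parental types, so the F1 was w+ g / w g+.
The recombinant classes are w+ g+ and w g: 80 + 78 = 158.
Recombination frequency = 158/1566 = 0.1009 ≈ 10.1%, i.e. 10.1 centimorgans.

10.1 centimorgans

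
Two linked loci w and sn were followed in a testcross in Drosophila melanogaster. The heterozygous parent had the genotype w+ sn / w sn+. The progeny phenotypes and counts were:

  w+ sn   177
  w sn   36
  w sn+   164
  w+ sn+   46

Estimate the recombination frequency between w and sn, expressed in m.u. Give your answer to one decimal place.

The recombinant classes are w+ sn+ and w sn: 46 + 36 = 82.
Recombination frequency = 82/423 = 0.1939 ≈ 19.4%, i.e. 19.4 m.u.

19.4 m.u.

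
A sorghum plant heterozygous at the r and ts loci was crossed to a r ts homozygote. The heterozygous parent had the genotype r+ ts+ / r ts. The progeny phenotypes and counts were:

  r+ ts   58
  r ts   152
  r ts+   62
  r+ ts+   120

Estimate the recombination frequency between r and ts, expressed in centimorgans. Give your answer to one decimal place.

The recombinant classes are r+ ts and r ts+: 58 + 62 = 120.
Recombination frequency = 120/392 = 0.3061 ≈ 30.6%, i.e. 30.6 centimorgans.

30.6 centimorgans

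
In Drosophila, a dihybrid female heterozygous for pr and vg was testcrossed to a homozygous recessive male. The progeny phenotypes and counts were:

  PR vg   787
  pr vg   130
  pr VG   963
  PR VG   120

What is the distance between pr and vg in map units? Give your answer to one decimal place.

The two most frequent classes, PR vg (787) and pr VG (963), are the parental types, so the F1 was PR vg / pr VG.
The recombinant classes are PR VG and pr vg: 120 + 130 = 250.
Recombination frequency = 250/2000 = 0.1250 ≈ 12.5%, i.e. 12.5 map units.

12.5 map units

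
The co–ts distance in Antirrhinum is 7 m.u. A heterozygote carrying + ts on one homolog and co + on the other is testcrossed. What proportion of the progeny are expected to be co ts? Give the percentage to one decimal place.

A map distance of 7 m.u. corresponds to a recombination frequency of 0.070.
The F1 is + ts / co +, so co ts is a recombinant gamete class with expected frequency r/2 = 0.070/2 = 0.0350.
That is 0.0350 = 3.5% of the progeny.

3.5%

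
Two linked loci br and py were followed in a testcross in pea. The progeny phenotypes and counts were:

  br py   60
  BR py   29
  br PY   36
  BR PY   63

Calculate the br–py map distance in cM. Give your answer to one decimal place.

34.6 cM

The two most frequent classes, BR PY (63) and br py (60), are the parental types, so the F1 was BR PY / br py.
The recombinant classes are BR py and br PY: 29 + 36 = 65.
Recombination frequency = 65/188 = 0.3457 ≈ 34.6%, i.e. 34.6 cM.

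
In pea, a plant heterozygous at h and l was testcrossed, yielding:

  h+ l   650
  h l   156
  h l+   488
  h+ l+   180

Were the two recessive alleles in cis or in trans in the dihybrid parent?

trans

The two most frequent classes are h+ l (650) and h l+ (488); these are the parental (non-recombinant) types.
So the F1 carried h+ l on one chromosome and h l+ on the other — the recessive alleles are on opposite chromosomes (trans / repulsion).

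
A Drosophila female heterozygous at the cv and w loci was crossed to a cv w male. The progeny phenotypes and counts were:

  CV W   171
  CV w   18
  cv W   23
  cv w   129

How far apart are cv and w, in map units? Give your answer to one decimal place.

The two most frequent classes, CV W (171) and cv w (129), are the parental types, so the F1 was CV W / cv w.
The recombinant classes are CV w and cv W: 18 + 23 = 41.
Recombination frequency = 41/341 = 0.1202 ≈ 12.0%, i.e. 12.0 map units.

12.0 map units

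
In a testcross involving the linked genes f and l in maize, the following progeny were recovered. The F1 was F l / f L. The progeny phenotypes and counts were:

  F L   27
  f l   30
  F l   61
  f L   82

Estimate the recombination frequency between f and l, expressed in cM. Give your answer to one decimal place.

28.5 cM

The recombinant classes are F L and f l: 27 + 30 = 57.
Recombination frequency = 57/200 = 0.2850 ≈ 28.5%, i.e. 28.5 cM.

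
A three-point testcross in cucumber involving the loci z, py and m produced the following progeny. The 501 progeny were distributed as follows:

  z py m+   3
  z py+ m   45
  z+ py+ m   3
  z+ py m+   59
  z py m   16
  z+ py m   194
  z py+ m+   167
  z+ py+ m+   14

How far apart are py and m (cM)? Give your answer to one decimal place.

22.0 cM

The two most frequent reciprocal classes, z+ py m and z py+ m+, are the parental types, so the F1 was z+ py m / z py+ m+.
The two rarest classes, z+ py+ m and z py m+, are the double crossovers. Comparing them with the parentals, only the py allele has switched, so py is the middle locus and the order is m – py – z.
Crossovers in the m–py interval produce the single-crossover classes z+ py m+ and z py+ m (59 + 45 = 104) plus the double crossovers (6).
RF(m–py) = (104 + 6) / 501 = 110/501 = 0.2196 → 22.0 cM.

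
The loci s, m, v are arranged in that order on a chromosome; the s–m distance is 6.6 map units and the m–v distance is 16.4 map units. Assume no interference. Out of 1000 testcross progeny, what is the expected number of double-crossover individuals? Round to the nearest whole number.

11

Map distances give recombination frequencies of 0.066 and 0.164 for the two intervals.
With no interference, expected double-crossover frequency = 0.066 × 0.164 = 0.01082.
Expected number = 0.01082 × 1000 = 10.82 ≈ 11.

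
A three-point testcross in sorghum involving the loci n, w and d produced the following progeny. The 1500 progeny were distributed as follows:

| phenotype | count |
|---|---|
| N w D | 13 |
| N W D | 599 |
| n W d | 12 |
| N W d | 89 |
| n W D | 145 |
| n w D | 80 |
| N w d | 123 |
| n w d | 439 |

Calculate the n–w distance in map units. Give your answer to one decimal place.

The two most frequent reciprocal classes, N W D and n w d, are the parental types, so the F1 was N W D / n w d.
The two rarest classes, N w D and n W d, are the double crossovers. Comparing them with the parentals, only the w allele has switched, so w is the middle locus and the order is n – w – d.
Crossovers in the n–w interval produce the single-crossover classes n W D and N w d (145 + 123 = 268) plus the double crossovers (25).
RF(n–w) = (268 + 25) / 1500 = 293/1500 = 0.1953 → 19.5 map units.

19.5 map units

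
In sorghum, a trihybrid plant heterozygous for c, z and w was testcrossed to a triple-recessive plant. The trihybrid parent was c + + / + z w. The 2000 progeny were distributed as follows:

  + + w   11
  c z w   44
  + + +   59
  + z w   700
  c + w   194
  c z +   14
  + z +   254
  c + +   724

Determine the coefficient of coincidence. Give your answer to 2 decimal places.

The two rarest classes, c z + and + + w, are the double crossovers. Comparing them with the parentals, only the z allele has switched, so z is the middle locus and the order is w – z – c.
w–z: (448 + 25)/2000 = 0.2365; z–c: (103 + 25)/2000 = 0.0640.
Expected DCO frequency = 0.2365 × 0.0640 ≈ 0.01514; observed = 25/2000 ≈ 0.01250.
Coefficient of coincidence = 0.01250/0.01514 ≈ 0.83.

0.83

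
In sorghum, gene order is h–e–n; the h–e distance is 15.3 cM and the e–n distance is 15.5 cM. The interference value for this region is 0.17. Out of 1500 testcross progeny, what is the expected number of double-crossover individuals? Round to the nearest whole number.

30

Map distances give recombination frequencies of 0.153 and 0.155 for the two intervals.
With interference 0.17 (so coincidence = 0.83), expected double-crossover frequency = 0.153 × 0.155 × 0.83 = 0.01968.
Expected number = 0.01968 × 1500 = 29.53 ≈ 30.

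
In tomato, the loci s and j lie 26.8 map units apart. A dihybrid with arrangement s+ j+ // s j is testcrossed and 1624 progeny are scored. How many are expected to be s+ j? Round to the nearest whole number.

A map distance of 26.8 map units corresponds to a recombination frequency of 0.268.
The F1 is s+ j+ / s j, so s+ j is a recombinant gamete class with expected frequency r/2 = 0.268/2 = 0.1340.
Expected number = 0.1340 × 1624 = 217.62 ≈ 218.

218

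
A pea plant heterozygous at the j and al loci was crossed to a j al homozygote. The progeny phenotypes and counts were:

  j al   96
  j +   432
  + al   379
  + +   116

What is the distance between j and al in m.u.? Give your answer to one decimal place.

The two most frequent classes, + al (379) and j + (432), are the parental types, so the F1 was + al / j +.
The recombinant classes are + + and j al: 116 + 96 = 212.
Recombination frequency = 212/1023 = 0.2072 ≈ 20.7%, i.e. 20.7 m.u.

20.7 m.u.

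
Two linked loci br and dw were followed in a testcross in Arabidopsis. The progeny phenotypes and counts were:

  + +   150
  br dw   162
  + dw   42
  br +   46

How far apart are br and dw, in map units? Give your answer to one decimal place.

22.0 map units

The two most frequent classes, + + (150) and br dw (162), are the parental types, so the F1 was + + / br dw.
The recombinant classes are + dw and br +: 42 + 46 = 88.
Recombination frequency = 88/400 = 0.2200 ≈ 22.0%, i.e. 22.0 map units.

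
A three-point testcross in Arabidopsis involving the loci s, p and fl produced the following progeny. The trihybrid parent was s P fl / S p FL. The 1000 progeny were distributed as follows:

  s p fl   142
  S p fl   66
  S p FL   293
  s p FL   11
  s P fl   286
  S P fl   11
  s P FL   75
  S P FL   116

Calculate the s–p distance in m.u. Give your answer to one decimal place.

The two rarest classes, S P fl and s p FL, are the double crossovers. Comparing them with the parentals, only the s allele has switched, so s is the middle locus and the order is fl – s – p.
Crossovers in the s–p interval produce the single-crossover classes s p fl and S P FL (142 + 116 = 258) plus the double crossovers (22).
RF(s–p) = (258 + 22) / 1000 = 280/1000 = 0.2800 → 28.0 m.u.

28.0 m.u.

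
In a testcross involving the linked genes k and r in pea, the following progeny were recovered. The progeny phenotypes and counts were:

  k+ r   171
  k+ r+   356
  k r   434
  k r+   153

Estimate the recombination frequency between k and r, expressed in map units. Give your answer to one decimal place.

29.1 map units

The two most frequent classes, k+ r+ (356) and k r (434), are the parental types, so the F1 was k+ r+ / k r.
The recombinant classes are k+ r and k r+: 171 + 153 = 324.
Recombination frequency = 324/1114 = 0.2908 ≈ 29.1%, i.e. 29.1 map units.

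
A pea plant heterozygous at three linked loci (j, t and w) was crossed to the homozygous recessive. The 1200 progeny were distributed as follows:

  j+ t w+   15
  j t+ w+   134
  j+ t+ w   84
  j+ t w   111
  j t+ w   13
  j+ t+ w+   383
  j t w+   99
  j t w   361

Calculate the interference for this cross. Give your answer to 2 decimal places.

0.42

The two most frequent reciprocal classes, j t w and j+ t+ w+, are the parental types, so the F1 was j t w / j+ t+ w+.
The two rarest classes, j t+ w and j+ t w+, are the double crossovers. Comparing them with the parentals, only the t allele has switched, so t is the middle locus and the order is j – t – w.
j–t: (245 + 28)/1200 = 0.2275; t–w: (183 + 28)/1200 = 0.1758.
Expected DCO frequency = 0.2275 × 0.1758 ≈ 0.03999; observed = 28/1200 ≈ 0.02333.
Coefficient of coincidence = 0.02333/0.03999 ≈ 0.58; interference = 1 − 0.58 = 0.42.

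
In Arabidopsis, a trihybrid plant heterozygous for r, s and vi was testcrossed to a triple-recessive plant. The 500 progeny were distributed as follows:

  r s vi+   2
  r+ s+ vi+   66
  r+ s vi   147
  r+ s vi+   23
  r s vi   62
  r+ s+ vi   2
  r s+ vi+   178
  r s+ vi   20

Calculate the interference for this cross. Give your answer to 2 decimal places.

0.68

The two most frequent reciprocal classes, r+ s vi and r s+ vi+, are the parental types, so the F1 was r+ s vi / r s+ vi+.
The two rarest classes, r+ s+ vi and r s vi+, are the double crossovers. Comparing them with the parentals, only the s allele has switched, so s is the middle locus and the order is vi – s – r.
vi–s: (43 + 4)/500 = 0.0940; s–r: (128 + 4)/500 = 0.2640.
Expected DCO frequency = 0.0940 × 0.2640 ≈ 0.02482; observed = 4/500 ≈ 0.00800.
Coefficient of coincidence = 0.00800/0.02482 ≈ 0.32; interference = 1 − 0.32 = 0.68.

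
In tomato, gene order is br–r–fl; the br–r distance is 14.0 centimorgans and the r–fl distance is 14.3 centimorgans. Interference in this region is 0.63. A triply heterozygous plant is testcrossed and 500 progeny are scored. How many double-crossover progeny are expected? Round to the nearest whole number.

Map distances give recombination frequencies of 0.140 and 0.143 for the two intervals.
With interference 0.63 (so coincidence = 0.37), expected double-crossover frequency = 0.140 × 0.143 × 0.37 = 0.00741.
Expected number = 0.00741 × 500 = 3.70 ≈ 4.

4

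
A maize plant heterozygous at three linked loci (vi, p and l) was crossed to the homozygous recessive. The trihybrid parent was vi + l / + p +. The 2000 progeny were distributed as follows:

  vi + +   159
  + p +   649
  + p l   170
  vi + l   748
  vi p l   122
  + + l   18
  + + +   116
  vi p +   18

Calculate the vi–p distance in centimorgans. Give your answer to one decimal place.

13.7 centimorgans

The two rarest classes, + + l and vi p +, are the double crossovers. Comparing them with the parentals, only the vi allele has switched, so vi is the middle locus and the order is l – vi – p.
Crossovers in the vi–p interval produce the single-crossover classes vi p l and + + + (122 + 116 = 238) plus the double crossovers (36).
RF(vi–p) = (238 + 36) / 2000 = 274/2000 = 0.1370 → 13.7 centimorgans.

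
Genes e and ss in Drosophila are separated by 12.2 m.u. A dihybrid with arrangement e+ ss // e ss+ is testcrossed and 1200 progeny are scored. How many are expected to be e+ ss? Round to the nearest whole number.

A map distance of 12.2 m.u. corresponds to a recombination frequency of 0.122.
The F1 is e+ ss / e ss+, so e+ ss is a parental gamete class with expected frequency (1 − r)/2 = 0.878/2 = 0.4390.
Expected number = 0.4390 × 1200 = 526.80 ≈ 527.

527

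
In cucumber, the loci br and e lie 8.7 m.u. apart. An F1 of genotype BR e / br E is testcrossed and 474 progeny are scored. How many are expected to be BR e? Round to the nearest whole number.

216

A map distance of 8.7 m.u. corresponds to a recombination frequency of 0.087.
The F1 is BR e / br E, so BR e is a parental gamete class with expected frequency (1 − r)/2 = 0.913/2 = 0.4565.
Expected number = 0.4565 × 474 = 216.38 ≈ 216.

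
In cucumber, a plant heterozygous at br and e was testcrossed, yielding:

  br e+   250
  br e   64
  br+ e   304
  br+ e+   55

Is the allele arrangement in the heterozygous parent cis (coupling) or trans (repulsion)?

The two most frequent classes are br+ e (304) and br e+ (250); these are the parental (non-recombinant) types.
So the F1 carried br+ e on one chromosome and br e+ on the other — the recessive alleles are on opposite chromosomes (trans / repulsion).

trans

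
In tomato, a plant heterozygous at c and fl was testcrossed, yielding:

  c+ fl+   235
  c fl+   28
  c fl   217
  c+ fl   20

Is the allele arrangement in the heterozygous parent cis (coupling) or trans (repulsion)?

The two most frequent classes are c+ fl+ (235) and c fl (217); these are the parental (non-recombinant) types.
So the F1 carried c+ fl+ on one chromosome and c fl on the other — the recessive alleles are on the same chromosome (cis / coupling).

cis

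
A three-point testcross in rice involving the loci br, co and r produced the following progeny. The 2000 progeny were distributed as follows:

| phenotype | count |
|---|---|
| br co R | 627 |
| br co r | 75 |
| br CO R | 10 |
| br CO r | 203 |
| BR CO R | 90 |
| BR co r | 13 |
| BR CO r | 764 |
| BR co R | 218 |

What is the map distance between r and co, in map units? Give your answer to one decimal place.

The two most frequent reciprocal classes, br co R and BR CO r, are the parental types, so the F1 was br co R / BR CO r.
The two rarest classes, br CO R and BR co r, are the double crossovers. Comparing them with the parentals, only the co allele has switched, so co is the middle locus and the order is br – co – r.
Crossovers in the co–r interval produce the single-crossover classes br co r and BR CO R (75 + 90 = 165) plus the double crossovers (23).
RF(co–r) = (165 + 23) / 2000 = 188/2000 = 0.0940 → 9.4 map units.

9.4 map units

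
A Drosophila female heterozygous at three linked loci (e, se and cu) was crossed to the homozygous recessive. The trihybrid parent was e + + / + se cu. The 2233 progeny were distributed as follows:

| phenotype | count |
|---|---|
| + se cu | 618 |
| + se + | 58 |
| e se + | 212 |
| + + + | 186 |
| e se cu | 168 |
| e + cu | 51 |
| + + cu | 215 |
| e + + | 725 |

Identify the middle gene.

The two rarest classes, e + cu and + se +, are the double crossovers. Comparing them with the parentals, only the cu allele has switched, so cu is the middle locus and the order is se – cu – e.

cu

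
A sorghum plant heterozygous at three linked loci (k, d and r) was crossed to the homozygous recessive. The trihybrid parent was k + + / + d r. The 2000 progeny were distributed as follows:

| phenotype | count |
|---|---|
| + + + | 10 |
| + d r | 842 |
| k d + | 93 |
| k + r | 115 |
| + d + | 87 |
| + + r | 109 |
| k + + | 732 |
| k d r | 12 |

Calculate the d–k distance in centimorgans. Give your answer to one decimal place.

The two rarest classes, + + + and k d r, are the double crossovers. Comparing them with the parentals, only the k allele has switched, so k is the middle locus and the order is d – k – r.
Crossovers in the d–k interval produce the single-crossover classes k d + and + + r (93 + 109 = 202) plus the double crossovers (22).
RF(d–k) = (202 + 22) / 2000 = 224/2000 = 0.1120 → 11.2 centimorgans.

11.2 centimorgans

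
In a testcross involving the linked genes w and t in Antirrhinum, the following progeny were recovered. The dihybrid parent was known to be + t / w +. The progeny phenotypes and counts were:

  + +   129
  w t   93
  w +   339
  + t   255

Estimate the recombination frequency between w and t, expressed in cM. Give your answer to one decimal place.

The recombinant classes are + + and w t: 129 + 93 = 222.
Recombination frequency = 222/816 = 0.2721 ≈ 27.2%, i.e. 27.2 cM.

27.2 cM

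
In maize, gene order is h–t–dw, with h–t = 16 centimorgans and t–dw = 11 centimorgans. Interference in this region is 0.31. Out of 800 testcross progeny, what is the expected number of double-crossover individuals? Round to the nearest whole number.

Map distances give recombination frequencies of 0.160 and 0.110 for the two intervals.
With interference 0.31 (so coincidence = 0.69), expected double-crossover frequency = 0.160 × 0.110 × 0.69 = 0.01214.
Expected number = 0.01214 × 800 = 9.72 ≈ 10.

10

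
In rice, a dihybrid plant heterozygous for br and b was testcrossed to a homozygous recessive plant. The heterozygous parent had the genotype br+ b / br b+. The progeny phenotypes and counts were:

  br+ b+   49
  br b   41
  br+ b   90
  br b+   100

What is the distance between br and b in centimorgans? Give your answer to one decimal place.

32.1 centimorgans

The recombinant classes are br+ b+ and br b: 49 + 41 = 90.
Recombination frequency = 90/280 = 0.3214 ≈ 32.1%, i.e. 32.1 centimorgans.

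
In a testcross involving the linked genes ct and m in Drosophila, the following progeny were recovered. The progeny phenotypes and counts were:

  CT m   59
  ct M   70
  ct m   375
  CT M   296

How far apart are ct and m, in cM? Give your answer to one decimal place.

The two most frequent classes, CT M (296) and ct m (375), are the parental types, so the F1 was CT M / ct m.
The recombinant classes are CT m and ct M: 59 + 70 = 129.
Recombination frequency = 129/800 = 0.1613 ≈ 16.1%, i.e. 16.1 cM.

16.1 cM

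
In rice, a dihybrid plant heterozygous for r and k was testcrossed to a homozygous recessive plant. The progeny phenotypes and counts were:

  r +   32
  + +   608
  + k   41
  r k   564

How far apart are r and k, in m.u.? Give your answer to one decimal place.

The two most frequent classes, + + (608) and r k (564), are the parental types, so the F1 was + + / r k.
The recombinant classes are + k and r +: 41 + 32 = 73.
Recombination frequency = 73/1245 = 0.0586 ≈ 5.9%, i.e. 5.9 m.u.

5.9 m.u.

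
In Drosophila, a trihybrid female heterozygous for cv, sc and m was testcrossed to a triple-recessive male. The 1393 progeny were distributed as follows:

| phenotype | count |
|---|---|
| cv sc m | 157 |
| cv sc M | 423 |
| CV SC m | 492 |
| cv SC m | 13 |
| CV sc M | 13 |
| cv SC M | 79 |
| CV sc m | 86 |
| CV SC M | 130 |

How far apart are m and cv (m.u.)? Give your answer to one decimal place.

The two most frequent reciprocal classes, CV SC m and cv sc M, are the parental types, so the F1 was CV SC m / cv sc M.
The two rarest classes, cv SC m and CV sc M, are the double crossovers. Comparing them with the parentals, only the cv allele has switched, so cv is the middle locus and the order is sc – cv – m.
Crossovers in the cv–m interval produce the single-crossover classes CV SC M and cv sc m (130 + 157 = 287) plus the double crossovers (26).
RF(cv–m) = (287 + 26) / 1393 = 313/1393 = 0.2247 → 22.5 m.u.

22.5 m.u.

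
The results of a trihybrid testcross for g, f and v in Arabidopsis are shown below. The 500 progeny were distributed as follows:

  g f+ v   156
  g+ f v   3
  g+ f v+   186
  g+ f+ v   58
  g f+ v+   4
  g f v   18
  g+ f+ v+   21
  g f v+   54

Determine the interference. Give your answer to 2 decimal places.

0.36

The two most frequent reciprocal classes, g+ f v+ and g f+ v, are the parental types, so the F1 was g+ f v+ / g f+ v.
The two rarest classes, g+ f v and g f+ v+, are the double crossovers. Comparing them with the parentals, only the v allele has switched, so v is the middle locus and the order is f – v – g.
f–v: (39 + 7)/500 = 0.0920; v–g: (112 + 7)/500 = 0.2380.
Expected DCO frequency = 0.0920 × 0.2380 ≈ 0.02190; observed = 7/500 ≈ 0.01400.
Coefficient of coincidence = 0.01400/0.02190 ≈ 0.64; interference = 1 − 0.64 = 0.36.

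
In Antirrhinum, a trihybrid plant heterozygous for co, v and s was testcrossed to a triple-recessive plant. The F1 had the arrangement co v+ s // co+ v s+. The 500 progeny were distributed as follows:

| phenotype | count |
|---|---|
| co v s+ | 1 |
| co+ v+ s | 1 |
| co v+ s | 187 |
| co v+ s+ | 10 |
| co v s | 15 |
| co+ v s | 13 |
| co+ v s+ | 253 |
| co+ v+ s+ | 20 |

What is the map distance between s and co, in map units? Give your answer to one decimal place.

5.0 map units

The two rarest classes, co+ v+ s and co v s+, are the double crossovers. Comparing them with the parentals, only the co allele has switched, so co is the middle locus and the order is s – co – v.
Crossovers in the s–co interval produce the single-crossover classes co v+ s+ and co+ v s (10 + 13 = 23) plus the double crossovers (2).
RF(s–co) = (23 + 2) / 500 = 25/500 = 0.0500 → 5.0 map units.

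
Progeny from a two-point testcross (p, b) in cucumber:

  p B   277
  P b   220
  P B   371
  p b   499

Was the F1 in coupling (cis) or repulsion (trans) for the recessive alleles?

The two most frequent classes are P B (371) and p b (499); these are the parental (non-recombinant) types.
So the F1 carried P B on one chromosome and p b on the other — the recessive alleles are on the same chromosome (cis / coupling).

cis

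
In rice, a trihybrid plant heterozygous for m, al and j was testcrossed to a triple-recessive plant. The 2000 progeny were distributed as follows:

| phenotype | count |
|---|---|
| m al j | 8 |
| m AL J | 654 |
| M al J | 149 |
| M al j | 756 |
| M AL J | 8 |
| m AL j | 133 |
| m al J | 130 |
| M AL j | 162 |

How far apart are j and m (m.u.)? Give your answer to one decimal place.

14.9 m.u.

The two most frequent reciprocal classes, M al j and m AL J, are the parental types, so the F1 was M al j / m AL J.
The two rarest classes, m al j and M AL J, are the double crossovers. Comparing them with the parentals, only the m allele has switched, so m is the middle locus and the order is j – m – al.
Crossovers in the j–m interval produce the single-crossover classes M al J and m AL j (149 + 133 = 282) plus the double crossovers (16).
RF(j–m) = (282 + 16) / 2000 = 298/2000 = 0.1490 → 14.9 m.u.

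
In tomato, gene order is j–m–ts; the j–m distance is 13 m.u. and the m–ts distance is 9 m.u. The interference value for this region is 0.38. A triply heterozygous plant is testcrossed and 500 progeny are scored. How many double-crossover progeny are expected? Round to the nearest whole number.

Map distances give recombination frequencies of 0.130 and 0.090 for the two intervals.
With interference 0.38 (so coincidence = 0.62), expected double-crossover frequency = 0.130 × 0.090 × 0.62 = 0.00725.
Expected number = 0.00725 × 500 = 3.63 ≈ 4.

4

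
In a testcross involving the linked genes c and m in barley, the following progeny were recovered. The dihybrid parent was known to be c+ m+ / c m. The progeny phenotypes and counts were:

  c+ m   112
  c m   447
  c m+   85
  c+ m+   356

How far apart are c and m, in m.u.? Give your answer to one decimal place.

19.7 m.u.

The recombinant classes are c+ m and c m+: 112 + 85 = 197.
Recombination frequency = 197/1000 = 0.1970 ≈ 19.7%, i.e. 19.7 m.u.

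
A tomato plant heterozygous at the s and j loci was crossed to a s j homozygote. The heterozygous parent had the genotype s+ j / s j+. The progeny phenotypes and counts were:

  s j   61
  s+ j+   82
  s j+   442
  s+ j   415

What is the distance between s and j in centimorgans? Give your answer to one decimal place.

14.3 centimorgans

The recombinant classes are s+ j+ and s j: 82 + 61 = 143.
Recombination frequency = 143/1000 = 0.1430 ≈ 14.3%, i.e. 14.3 centimorgans.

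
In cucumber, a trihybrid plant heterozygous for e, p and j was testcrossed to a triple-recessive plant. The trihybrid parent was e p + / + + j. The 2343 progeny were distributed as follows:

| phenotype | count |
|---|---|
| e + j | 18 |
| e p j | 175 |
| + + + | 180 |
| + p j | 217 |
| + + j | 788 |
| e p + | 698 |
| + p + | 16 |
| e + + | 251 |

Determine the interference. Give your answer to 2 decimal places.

0.59

The two rarest classes, + p + and e + j, are the double crossovers. Comparing them with the parentals, only the e allele has switched, so e is the middle locus and the order is p – e – j.
p–e: (468 + 34)/2343 = 0.2143; e–j: (355 + 34)/2343 = 0.1660.
Expected DCO frequency = 0.2143 × 0.1660 ≈ 0.03557; observed = 34/2343 ≈ 0.01451.
Coefficient of coincidence = 0.01451/0.03557 ≈ 0.41; interference = 1 − 0.41 = 0.59.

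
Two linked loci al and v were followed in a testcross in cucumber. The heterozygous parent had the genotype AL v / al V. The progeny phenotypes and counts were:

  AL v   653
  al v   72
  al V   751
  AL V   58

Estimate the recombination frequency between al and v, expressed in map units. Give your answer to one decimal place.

The recombinant classes are AL V and al v: 58 + 72 = 130.
Recombination frequency = 130/1534 = 0.0847 ≈ 8.5%, i.e. 8.5 map units.

8.5 map units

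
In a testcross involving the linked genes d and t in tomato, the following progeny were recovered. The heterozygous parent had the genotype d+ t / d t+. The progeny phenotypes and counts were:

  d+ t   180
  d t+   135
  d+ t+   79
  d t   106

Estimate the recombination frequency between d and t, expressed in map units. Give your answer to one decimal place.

37.0 map units

The recombinant classes are d+ t+ and d t: 79 + 106 = 185.
Recombination frequency = 185/500 = 0.3700 ≈ 37.0%, i.e. 37.0 map units.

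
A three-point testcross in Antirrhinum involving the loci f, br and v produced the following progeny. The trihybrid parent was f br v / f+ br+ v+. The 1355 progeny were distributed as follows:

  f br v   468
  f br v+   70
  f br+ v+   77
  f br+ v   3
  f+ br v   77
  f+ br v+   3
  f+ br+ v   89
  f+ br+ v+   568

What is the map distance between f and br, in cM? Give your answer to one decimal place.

11.8 cM

The two rarest classes, f br+ v and f+ br v+, are the double crossovers. Comparing them with the parentals, only the br allele has switched, so br is the middle locus and the order is v – br – f.
Crossovers in the br–f interval produce the single-crossover classes f+ br v and f br+ v+ (77 + 77 = 154) plus the double crossovers (6).
RF(br–f) = (154 + 6) / 1355 = 160/1355 = 0.1181 → 11.8 cM.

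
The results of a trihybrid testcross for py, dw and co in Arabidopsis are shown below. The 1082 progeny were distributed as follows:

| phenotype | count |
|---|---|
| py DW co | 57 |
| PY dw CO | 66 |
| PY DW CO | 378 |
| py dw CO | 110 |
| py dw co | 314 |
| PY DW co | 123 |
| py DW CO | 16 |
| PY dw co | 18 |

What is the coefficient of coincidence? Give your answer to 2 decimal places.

The two most frequent reciprocal classes, PY DW CO and py dw co, are the parental types, so the F1 was PY DW CO / py dw co.
The two rarest classes, py DW CO and PY dw co, are the double crossovers. Comparing them with the parentals, only the py allele has switched, so py is the middle locus and the order is dw – py – co.
dw–py: (123 + 34)/1082 = 0.1451; py–co: (233 + 34)/1082 = 0.2468.
Expected DCO frequency = 0.1451 × 0.2468 ≈ 0.03581; observed = 34/1082 ≈ 0.03142.
Coefficient of coincidence = 0.03142/0.03581 ≈ 0.88.

0.88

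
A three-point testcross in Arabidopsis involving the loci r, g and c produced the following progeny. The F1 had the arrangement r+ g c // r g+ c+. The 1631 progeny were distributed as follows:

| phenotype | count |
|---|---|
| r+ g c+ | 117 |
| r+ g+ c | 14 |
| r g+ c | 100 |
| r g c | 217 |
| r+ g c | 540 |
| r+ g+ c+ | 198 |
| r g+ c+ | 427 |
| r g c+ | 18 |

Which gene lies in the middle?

g

The two rarest classes, r+ g+ c and r g c+, are the double crossovers. Comparing them with the parentals, only the g allele has switched, so g is the middle locus and the order is r – g – c.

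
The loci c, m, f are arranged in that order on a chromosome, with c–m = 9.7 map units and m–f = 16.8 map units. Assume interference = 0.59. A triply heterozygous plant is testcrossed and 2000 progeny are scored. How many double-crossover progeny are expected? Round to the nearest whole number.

Map distances give recombination frequencies of 0.097 and 0.168 for the two intervals.
With interference 0.59 (so coincidence = 0.41), expected double-crossover frequency = 0.097 × 0.168 × 0.41 = 0.00668.
Expected number = 0.00668 × 2000 = 13.36 ≈ 13.

13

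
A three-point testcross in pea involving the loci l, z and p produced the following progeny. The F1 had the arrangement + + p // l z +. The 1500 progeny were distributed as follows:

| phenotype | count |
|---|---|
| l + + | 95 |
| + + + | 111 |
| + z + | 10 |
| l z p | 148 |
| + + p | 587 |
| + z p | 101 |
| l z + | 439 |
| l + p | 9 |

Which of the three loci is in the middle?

The two rarest classes, l + p and + z +, are the double crossovers. Comparing them with the parentals, only the l allele has switched, so l is the middle locus and the order is p – l – z.

l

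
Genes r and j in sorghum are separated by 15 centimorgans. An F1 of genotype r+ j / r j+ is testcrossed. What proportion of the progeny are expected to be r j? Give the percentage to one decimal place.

A map distance of 15 centimorgans corresponds to a recombination frequency of 0.150.
The F1 is r+ j / r j+, so r j is a recombinant gamete class with expected frequency r/2 = 0.150/2 = 0.0750.
That is 0.0750 = 7.5% of the progeny.

7.5%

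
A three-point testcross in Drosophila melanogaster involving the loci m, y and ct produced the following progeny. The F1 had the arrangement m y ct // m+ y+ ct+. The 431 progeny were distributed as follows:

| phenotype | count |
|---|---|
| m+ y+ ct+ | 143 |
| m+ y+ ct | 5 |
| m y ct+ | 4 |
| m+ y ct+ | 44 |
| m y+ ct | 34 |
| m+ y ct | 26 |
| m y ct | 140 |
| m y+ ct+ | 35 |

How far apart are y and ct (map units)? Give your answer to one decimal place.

20.2 map units

The two rarest classes, m y ct+ and m+ y+ ct, are the double crossovers. Comparing them with the parentals, only the ct allele has switched, so ct is the middle locus and the order is m – ct – y.
Crossovers in the ct–y interval produce the single-crossover classes m y+ ct and m+ y ct+ (34 + 44 = 78) plus the double crossovers (9).
RF(ct–y) = (78 + 9) / 431 = 87/431 = 0.2019 → 20.2 map units.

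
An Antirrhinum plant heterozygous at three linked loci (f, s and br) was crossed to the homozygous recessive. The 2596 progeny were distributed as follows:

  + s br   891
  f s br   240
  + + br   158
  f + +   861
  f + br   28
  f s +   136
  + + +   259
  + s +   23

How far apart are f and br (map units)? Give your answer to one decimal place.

21.2 map units

The two most frequent reciprocal classes, + s br and f + +, are the parental types, so the F1 was + s br / f + +.
The two rarest classes, + s + and f + br, are the double crossovers. Comparing them with the parentals, only the br allele has switched, so br is the middle locus and the order is s – br – f.
Crossovers in the br–f interval produce the single-crossover classes f s br and + + + (240 + 259 = 499) plus the double crossovers (51).
RF(br–f) = (499 + 51) / 2596 = 550/2596 = 0.2119 → 21.2 map units.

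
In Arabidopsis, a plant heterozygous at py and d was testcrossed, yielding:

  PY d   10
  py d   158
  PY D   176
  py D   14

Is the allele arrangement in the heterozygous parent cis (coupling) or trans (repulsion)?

cis

The two most frequent classes are PY D (176) and py d (158); these are the parental (non-recombinant) types.
So the F1 carried PY D on one chromosome and py d on the other — the recessive alleles are on the same chromosome (cis / coupling).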